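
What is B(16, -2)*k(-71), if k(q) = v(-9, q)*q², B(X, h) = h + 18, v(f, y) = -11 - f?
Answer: -161312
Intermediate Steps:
B(X, h) = 18 + h
k(q) = -2*q² (k(q) = (-11 - 1*(-9))*q² = (-11 + 9)*q² = -2*q²)
B(16, -2)*k(-71) = (18 - 2)*(-2*(-71)²) = 16*(-2*5041) = 16*(-10082) = -161312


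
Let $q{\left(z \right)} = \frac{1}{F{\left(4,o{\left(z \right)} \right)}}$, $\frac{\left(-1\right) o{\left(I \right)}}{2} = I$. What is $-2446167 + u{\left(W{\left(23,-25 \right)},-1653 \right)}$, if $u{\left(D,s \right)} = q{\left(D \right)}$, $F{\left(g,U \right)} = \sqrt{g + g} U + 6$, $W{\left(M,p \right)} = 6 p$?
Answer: $- \frac{293525362999}{119994} + \frac{50 \sqrt{2}}{59997} \approx -2.4462 \cdot 10^{6}$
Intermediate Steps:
$o{\left(I \right)} = - 2 I$
$F{\left(g,U \right)} = 6 + U \sqrt{2} \sqrt{g}$ ($F{\left(g,U \right)} = \sqrt{2 g} U + 6 = \sqrt{2} \sqrt{g} U + 6 = U \sqrt{2} \sqrt{g} + 6 = 6 + U \sqrt{2} \sqrt{g}$)
$q{\left(z \right)} = \frac{1}{6 - 4 z \sqrt{2}}$ ($q{\left(z \right)} = \frac{1}{6 + - 2 z \sqrt{2} \sqrt{4}} = \frac{1}{6 + - 2 z \sqrt{2} \cdot 2} = \frac{1}{6 - 4 z \sqrt{2}}$)
$u{\left(D,s \right)} = \frac{1}{2 \left(3 - 2 D \sqrt{2}\right)}$
$-2446167 + u{\left(W{\left(23,-25 \right)},-1653 \right)} = -2446167 + \frac{1}{2 \left(3 - 2 \cdot 6 \left(-25\right) \sqrt{2}\right)} = -2446167 + \frac{1}{2 \left(3 - - 300 \sqrt{2}\right)} = -2446167 + \frac{1}{2 \left(3 + 300 \sqrt{2}\right)}$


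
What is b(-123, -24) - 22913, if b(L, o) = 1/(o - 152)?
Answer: -4032689/176 ≈ -22913.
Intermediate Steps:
b(L, o) = 1/(-152 + o)
b(-123, -24) - 22913 = 1/(-152 - 24) - 22913 = 1/(-176) - 22913 = -1/176 - 22913 = -4032689/176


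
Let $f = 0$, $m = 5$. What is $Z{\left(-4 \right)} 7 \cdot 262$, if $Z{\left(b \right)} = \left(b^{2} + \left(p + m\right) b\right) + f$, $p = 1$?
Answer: $-14672$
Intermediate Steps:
$Z{\left(b \right)} = b^{2} + 6 b$ ($Z{\left(b \right)} = \left(b^{2} + \left(1 + 5\right) b\right) + 0 = \left(b^{2} + 6 b\right) + 0 = b^{2} + 6 b$)
$Z{\left(-4 \right)} 7 \cdot 262 = - 4 \left(6 - 4\right) 7 \cdot 262 = \left(-4\right) 2 \cdot 7 \cdot 262 = \left(-8\right) 7 \cdot 262 = \left(-56\right) 262 = -14672$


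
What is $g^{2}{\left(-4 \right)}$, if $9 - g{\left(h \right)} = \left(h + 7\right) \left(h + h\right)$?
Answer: $1089$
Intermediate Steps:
$g{\left(h \right)} = 9 - 2 h \left(7 + h\right)$ ($g{\left(h \right)} = 9 - \left(h + 7\right) \left(h + h\right) = 9 - \left(7 + h\right) 2 h = 9 - 2 h \left(7 + h\right)$)
$g^{2}{\left(-4 \right)} = \left(9 - -56 - 2 \left(-4\right)^{2}\right)^{2} = \left(9 + 56 - 32\right)^{2} = 33^{2} = 1089$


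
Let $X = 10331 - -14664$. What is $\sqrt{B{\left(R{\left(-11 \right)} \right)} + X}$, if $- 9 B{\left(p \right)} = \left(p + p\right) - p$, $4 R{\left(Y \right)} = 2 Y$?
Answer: $\frac{\sqrt{899842}}{6} \approx 158.1$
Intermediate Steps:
$R{\left(Y \right)} = \frac{Y}{2}$ ($R{\left(Y \right)} = \frac{2 Y}{4} = \frac{Y}{2}$)
$X = 24995$ ($X = 10331 + 14664 = 24995$)
$B{\left(p \right)} = - \frac{p}{9}$ ($B{\left(p \right)} = - \frac{\left(p + p\right) - p}{9} = - \frac{2 p - p}{9} = - \frac{p}{9}$)
$\sqrt{B{\left(R{\left(-11 \right)} \right)} + X} = \sqrt{- \frac{\frac{1}{2} \left(-11\right)}{9} + 24995} = \sqrt{\left(- \frac{1}{9}\right) \left(- \frac{11}{2}\right) + 24995} = \sqrt{\frac{11}{18} + 24995} = \sqrt{\frac{449921}{18}} = \frac{\sqrt{899842}}{6}$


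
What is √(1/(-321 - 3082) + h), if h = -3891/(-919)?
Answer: √41406688292978/3127357 ≈ 2.0576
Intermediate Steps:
h = 3891/919 (h = -3891*(-1/919) = 3891/919 ≈ 4.2339)
√(1/(-321 - 3082) + h) = √(1/(-321 - 3082) + 3891/919) = √(1/(-3403) + 3891/919) = √(-1/3403 + 3891/919) = √(13240154/3127357) = √41406688292978/3127357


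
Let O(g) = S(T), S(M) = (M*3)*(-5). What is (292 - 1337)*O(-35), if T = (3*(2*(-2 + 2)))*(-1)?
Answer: 0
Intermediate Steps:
T = 0 (T = (3*(2*0))*(-1) = (3*0)*(-1) = 0*(-1) = 0)
S(M) = -15*M (S(M) = (3*M)*(-5) = -15*M)
O(g) = 0 (O(g) = -15*0 = 0)
(292 - 1337)*O(-35) = (292 - 1337)*0 = -1045*0 = 0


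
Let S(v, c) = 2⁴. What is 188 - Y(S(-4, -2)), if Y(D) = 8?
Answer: 180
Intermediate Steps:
S(v, c) = 16
188 - Y(S(-4, -2)) = 188 - 1*8 = 188 - 8 = 180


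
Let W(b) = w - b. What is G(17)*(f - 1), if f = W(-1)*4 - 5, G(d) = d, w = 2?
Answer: 102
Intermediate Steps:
W(b) = 2 - b
f = 7 (f = (2 - 1*(-1))*4 - 5 = (2 + 1)*4 - 5 = 3*4 - 5 = 12 - 5 = 7)
G(17)*(f - 1) = 17*(7 - 1) = 17*6 = 102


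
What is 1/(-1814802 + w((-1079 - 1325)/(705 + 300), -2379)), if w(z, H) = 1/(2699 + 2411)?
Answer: -5110/9273638219 ≈ -5.5102e-7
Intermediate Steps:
w(z, H) = 1/5110
1/(-1814802 + w((-1079 - 1325)/(705 + 300), -2379)) = 1/(-1814802 + 1/5110) = 1/(-9273638219/5110) = -5110/9273638219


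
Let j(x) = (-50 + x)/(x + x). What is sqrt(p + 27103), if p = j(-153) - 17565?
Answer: sqrt(99240254)/102 ≈ 97.666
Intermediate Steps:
j(x) = (-50 + x)/(2*x) (j(x) = (-50 + x)/((2*x)) = (-50 + x)*(1/(2*x)) = (-50 + x)/(2*x))
p = -5374687/306 (p = (1/2)*(-50 - 153)/(-153) - 17565 = (1/2)*(-1/153)*(-203) - 17565 = 203/306 - 17565 = -5374687/306 ≈ -17564.)
sqrt(p + 27103) = sqrt(-5374687/306 + 27103) = sqrt(2918831/306) = sqrt(99240254)/102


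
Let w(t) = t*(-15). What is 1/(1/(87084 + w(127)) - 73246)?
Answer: -85179/6239021033 ≈ -1.3653e-5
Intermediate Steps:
w(t) = -15*t
1/(1/(87084 + w(127)) - 73246) = 1/(1/(87084 - 15*127) - 73246) = 1/(1/(87084 - 1905) - 73246) = 1/(1/85179 - 73246) = 1/(-6239021033/85179) = -85179/6239021033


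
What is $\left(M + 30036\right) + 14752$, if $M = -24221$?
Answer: $20567$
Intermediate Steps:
$\left(M + 30036\right) + 14752 = \left(-24221 + 30036\right) + 14752 = 5815 + 14752 = 20567$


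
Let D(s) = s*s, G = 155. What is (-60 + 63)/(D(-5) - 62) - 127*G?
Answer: -728348/37 ≈ -19685.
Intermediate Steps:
D(s) = s²
(-60 + 63)/(D(-5) - 62) - 127*G = (-60 + 63)/((-5)² - 62) - 127*155 = 3/(25 - 62) - 19685 = 3/(-37) - 19685 = 3*(-1/37) - 19685 = -3/37 - 19685 = -728348/37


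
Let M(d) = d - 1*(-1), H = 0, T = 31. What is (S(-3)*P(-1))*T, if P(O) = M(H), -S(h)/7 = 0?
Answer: 0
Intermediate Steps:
S(h) = 0 (S(h) = -7*0 = 0)
M(d) = 1 + d (M(d) = d + 1 = 1 + d)
P(O) = 1 (P(O) = 1 + 0 = 1)
(S(-3)*P(-1))*T = (0*1)*31 = 0*31 = 0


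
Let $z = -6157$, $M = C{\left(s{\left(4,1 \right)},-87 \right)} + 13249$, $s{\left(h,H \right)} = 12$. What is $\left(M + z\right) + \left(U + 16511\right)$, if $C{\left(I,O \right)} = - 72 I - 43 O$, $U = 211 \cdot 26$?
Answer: $31966$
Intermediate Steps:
$U = 5486$
$M = 16126$ ($M = \left(\left(-72\right) 12 - -3741\right) + 13249 = \left(-864 + 3741\right) + 13249 = 2877 + 13249 = 16126$)
$\left(M + z\right) + \left(U + 16511\right) = \left(16126 - 6157\right) + \left(5486 + 16511\right) = 9969 + 21997 = 31966$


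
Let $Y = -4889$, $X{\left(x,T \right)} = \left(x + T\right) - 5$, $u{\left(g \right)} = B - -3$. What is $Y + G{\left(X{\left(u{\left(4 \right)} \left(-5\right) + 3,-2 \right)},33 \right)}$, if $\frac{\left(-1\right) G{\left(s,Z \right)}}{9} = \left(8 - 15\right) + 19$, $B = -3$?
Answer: $-4997$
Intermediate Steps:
$u{\left(g \right)} = 0$ ($u{\left(g \right)} = -3 - -3 = -3 + 3 = 0$)
$X{\left(x,T \right)} = -5 + T + x$ ($X{\left(x,T \right)} = \left(T + x\right) - 5 = -5 + T + x$)
$G{\left(s,Z \right)} = -108$ ($G{\left(s,Z \right)} = - 9 \left(\left(8 - 15\right) + 19\right) = - 9 \left(-7 + 19\right) = \left(-9\right) 12 = -108$)
$Y + G{\left(X{\left(u{\left(4 \right)} \left(-5\right) + 3,-2 \right)},33 \right)} = -4889 - 108 = -4997$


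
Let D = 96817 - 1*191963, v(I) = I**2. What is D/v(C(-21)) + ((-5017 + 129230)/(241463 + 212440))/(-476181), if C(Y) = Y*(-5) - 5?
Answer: -10282428100971839/1080699922215000 ≈ -9.5146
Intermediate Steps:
C(Y) = -5 - 5*Y (C(Y) = -5*Y - 5 = -5 - 5*Y)
D = -95146 (D = 96817 - 191963 = -95146)
D/v(C(-21)) + ((-5017 + 129230)/(241463 + 212440))/(-476181) = -95146/(-5 - 5*(-21))**2 + ((-5017 + 129230)/(241463 + 212440))/(-476181) = -95146/(-5 + 105)**2 + (124213/453903)*(-1/476181) = -95146/(100**2) + (124213*(1/453903))*(-1/476181) = -95146/10000 + (124213/453903)*(-1/476181) = -95146*1/10000 - 124213/216139984443 = -47573/5000 - 124213/216139984443 = -10282428100971839/1080699922215000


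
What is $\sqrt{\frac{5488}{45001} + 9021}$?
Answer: $\frac{\sqrt{18268583864509}}{45001} \approx 94.98$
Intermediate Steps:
$\sqrt{\frac{5488}{45001} + 9021} = \sqrt{\frac{405959509}{45001}} = \frac{\sqrt{18268583864509}}{45001}$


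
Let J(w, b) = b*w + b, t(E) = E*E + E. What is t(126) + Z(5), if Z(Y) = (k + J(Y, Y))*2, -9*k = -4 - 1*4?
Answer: 144574/9 ≈ 16064.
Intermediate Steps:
t(E) = E + E² (t(E) = E² + E = E + E²)
k = 8/9 (k = -(-4 - 1*4)/9 = -(-4 - 4)/9 = -⅑*(-8) = 8/9 ≈ 0.88889)
J(w, b) = b + b*w
Z(Y) = 16/9 + 2*Y*(1 + Y) (Z(Y) = (8/9 + Y*(1 + Y))*2 = 16/9 + 2*Y*(1 + Y))
t(126) + Z(5) = 126*(1 + 126) + (16/9 + 2*5*(1 + 5)) = 126*127 + (16/9 + 2*5*6) = 16002 + (16/9 + 60) = 16002 + 556/9 = 144574/9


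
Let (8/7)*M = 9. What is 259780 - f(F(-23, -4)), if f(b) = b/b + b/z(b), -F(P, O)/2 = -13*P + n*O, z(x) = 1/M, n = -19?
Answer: 1062741/4 ≈ 2.6569e+5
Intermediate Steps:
M = 63/8 (M = (7/8)*9 = 63/8 ≈ 7.8750)
z(x) = 8/63 (z(x) = 1/(63/8) = 8/63)
F(P, O) = 26*P + 38*O (F(P, O) = -2*(-13*P - 19*O) = -2*(-19*O - 13*P) = 26*P + 38*O)
f(b) = 1 + 63*b/8 (f(b) = b/b + b/(8/63) = 1 + b*(63/8) = 1 + 63*b/8)
259780 - f(F(-23, -4)) = 259780 - (1 + 63*(26*(-23) + 38*(-4))/8) = 259780 - (1 + 63*(-598 - 152)/8) = 259780 - (1 + (63/8)*(-750)) = 259780 - (1 - 23625/4) = 259780 - 1*(-23621/4) = 259780 + 23621/4 = 1062741/4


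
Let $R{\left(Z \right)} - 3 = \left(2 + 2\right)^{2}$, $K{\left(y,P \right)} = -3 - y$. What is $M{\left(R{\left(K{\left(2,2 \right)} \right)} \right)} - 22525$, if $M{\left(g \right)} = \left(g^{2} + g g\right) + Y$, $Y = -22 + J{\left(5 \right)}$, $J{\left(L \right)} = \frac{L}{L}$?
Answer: $-21824$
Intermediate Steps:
$J{\left(L \right)} = 1$
$R{\left(Z \right)} = 19$ ($R{\left(Z \right)} = 3 + \left(2 + 2\right)^{2} = 3 + 4^{2} = 3 + 16 = 19$)
$Y = -21$ ($Y = -22 + 1 = -21$)
$M{\left(g \right)} = -21 + 2 g^{2}$ ($M{\left(g \right)} = \left(g^{2} + g g\right) - 21 = \left(g^{2} + g^{2}\right) - 21 = 2 g^{2} - 21 = -21 + 2 g^{2}$)
$M{\left(R{\left(K{\left(2,2 \right)} \right)} \right)} - 22525 = \left(-21 + 2 \cdot 19^{2}\right) - 22525 = \left(-21 + 2 \cdot 361\right) - 22525 = \left(-21 + 722\right) - 22525 = 701 - 22525 = -21824$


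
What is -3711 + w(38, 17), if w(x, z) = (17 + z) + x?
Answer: -3639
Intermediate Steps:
w(x, z) = 17 + x + z
-3711 + w(38, 17) = -3711 + (17 + 38 + 17) = -3711 + 72 = -3639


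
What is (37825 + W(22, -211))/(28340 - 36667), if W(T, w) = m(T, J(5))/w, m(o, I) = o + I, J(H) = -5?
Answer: -7981058/1756997 ≈ -4.5424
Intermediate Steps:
m(o, I) = I + o
W(T, w) = (-5 + T)/w
(37825 + W(22, -211))/(28340 - 36667) = (37825 + (-5 + 22)/(-211))/(28340 - 36667) = (37825 - 1/211*17)/(-8327) = (37825 - 17/211)*(-1/8327) = (7981058/211)*(-1/8327) = -7981058/1756997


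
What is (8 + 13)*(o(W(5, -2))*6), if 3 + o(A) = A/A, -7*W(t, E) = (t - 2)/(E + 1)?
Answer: -252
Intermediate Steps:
W(t, E) = -(-2 + t)/(7*(1 + E)) (W(t, E) = -(t - 2)/(7*(E + 1)) = -(-2 + t)/(7*(1 + E)))
o(A) = -2 (o(A) = -3 + A/A = -3 + 1 = -2)
(8 + 13)*(o(W(5, -2))*6) = (8 + 13)*(-2*6) = 21*(-12) = -252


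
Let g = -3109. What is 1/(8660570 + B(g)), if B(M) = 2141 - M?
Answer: 1/8665820 ≈ 1.1540e-7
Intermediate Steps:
1/(8660570 + B(g)) = 1/(8660570 + (2141 - 1*(-3109))) = 1/(8660570 + (2141 + 3109)) = 1/(8660570 + 5250) = 1/8665820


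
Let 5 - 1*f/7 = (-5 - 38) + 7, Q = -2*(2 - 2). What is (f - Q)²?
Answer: 82369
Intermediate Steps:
Q = 0 (Q = -2*0 = 0)
f = 287 (f = 35 - 7*((-5 - 38) + 7) = 35 - 7*(-43 + 7) = 35 - 7*(-36) = 35 + 252 = 287)
(f - Q)² = (287 - 1*0)² = (287 + 0)² = 287² = 82369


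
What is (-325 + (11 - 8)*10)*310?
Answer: -91450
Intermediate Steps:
(-325 + (11 - 8)*10)*310 = (-325 + 3*10)*310 = (-325 + 30)*310 = -295*310 = -91450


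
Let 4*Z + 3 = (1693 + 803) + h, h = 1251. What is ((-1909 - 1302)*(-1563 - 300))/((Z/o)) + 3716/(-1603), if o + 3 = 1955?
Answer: 19998184312/1603 ≈ 1.2475e+7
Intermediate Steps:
Z = 936 (Z = -3/4 + ((1693 + 803) + 1251)/4 = -3/4 + (2496 + 1251)/4 = -3/4 + (1/4)*3747 = -3/4 + 3747/4 = 936)
o = 1952 (o = -3 + 1955 = 1952)
((-1909 - 1302)*(-1563 - 300))/((Z/o)) + 3716/(-1603) = ((-1909 - 1302)*(-1563 - 300))/((936/1952)) + 3716/(-1603) = (-3211*(-1863))/((936*(1/1952))) + 3716*(-1/1603) = 5982093/(117/244) - 3716/1603 = 5982093*(244/117) - 3716/1603 = 12475476 - 3716/1603 = 19998184312/1603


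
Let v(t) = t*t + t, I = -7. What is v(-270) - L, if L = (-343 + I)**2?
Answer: -49870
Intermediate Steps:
v(t) = t + t**2 (v(t) = t**2 + t = t + t**2)
L = 122500 (L = (-343 - 7)**2 = (-350)**2 = 122500)
v(-270) - L = -270*(1 - 270) - 1*122500 = -270*(-269) - 122500 = 72630 - 122500 = -49870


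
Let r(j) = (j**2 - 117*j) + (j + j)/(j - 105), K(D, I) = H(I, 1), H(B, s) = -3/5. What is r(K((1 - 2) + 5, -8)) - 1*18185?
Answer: -39851743/2200 ≈ -18114.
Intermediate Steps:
H(B, s) = -3/5 (H(B, s) = -3*1/5 = -3/5)
K(D, I) = -3/5
r(j) = j**2 - 117*j + 2*j/(-105 + j) (r(j) = (j**2 - 117*j) + (2*j)/(-105 + j) = (j**2 - 117*j) + 2*j/(-105 + j) = j**2 - 117*j + 2*j/(-105 + j))
r(K((1 - 2) + 5, -8)) - 1*18185 = -3*(12287 + (-3/5)**2 - 222*(-3/5))/(5*(-105 - 3/5)) - 1*18185 = -3*(12287 + 9/25 + 666/5)/(5*(-528/5)) - 18185 = -3/5*(-5/528)*310514/25 - 18185 = 155257/2200 - 18185 = -39851743/2200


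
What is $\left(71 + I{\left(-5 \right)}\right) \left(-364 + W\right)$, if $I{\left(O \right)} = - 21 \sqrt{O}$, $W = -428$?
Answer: $-56232 + 16632 i \sqrt{5} \approx -56232.0 + 37190.0 i$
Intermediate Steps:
$\left(71 + I{\left(-5 \right)}\right) \left(-364 + W\right) = \left(71 - 21 \sqrt{-5}\right) \left(-364 - 428\right) = \left(71 - 21 i \sqrt{5}\right) \left(-792\right) = -56232 + 16632 i \sqrt{5}$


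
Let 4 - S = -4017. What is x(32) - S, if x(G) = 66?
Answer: -3955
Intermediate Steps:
S = 4021 (S = 4 - 1*(-4017) = 4 + 4017 = 4021)
x(32) - S = 66 - 1*4021 = 66 - 4021 = -3955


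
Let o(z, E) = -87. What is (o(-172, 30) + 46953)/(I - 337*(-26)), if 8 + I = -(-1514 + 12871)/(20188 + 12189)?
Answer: 1517380482/283416901 ≈ 5.3539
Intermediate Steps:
I = -270373/32377 (I = -8 - (-1514 + 12871)/(20188 + 12189) = -8 - 11357/32377 = -270373/32377 ≈ -8.3508)
(o(-172, 30) + 46953)/(I - 337*(-26)) = (-87 + 46953)/(-270373/32377 - 337*(-26)) = 46866/(-270373/32377 + 8762) = 46866/(283416901/32377) = 46866*(32377/283416901) = 1517380482/283416901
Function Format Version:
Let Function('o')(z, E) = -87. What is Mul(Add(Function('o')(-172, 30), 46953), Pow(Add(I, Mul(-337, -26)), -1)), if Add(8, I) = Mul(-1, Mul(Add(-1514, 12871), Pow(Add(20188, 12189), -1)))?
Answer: Rational(1517380482, 283416901) ≈ 5.3539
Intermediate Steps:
I = Rational(-270373, 32377) (I = Add(-8, Mul(-1, Mul(Add(-1514, 12871), Pow(Add(20188, 12189), -1)))) = Add(-8, Mul(-1, Mul(11357, Pow(32377, -1)))) = Add(-8, Mul(-1, Mul(11357, Rational(1, 32377)))) = Add(-8, Mul(-1, Rational(11357, 32377))) = Add(-8, Rational(-11357, 32377)) = Rational(-270373, 32377) ≈ -8.3508)
Mul(Add(Function('o')(-172, 30), 46953), Pow(Add(I, Mul(-337, -26)), -1)) = Mul(Add(-87, 46953), Pow(Add(Rational(-270373, 32377), Mul(-337, -26)), -1)) = Mul(46866, Pow(Add(Rational(-270373, 32377), 8762), -1)) = Mul(46866, Pow(Rational(283416901, 32377), -1)) = Mul(46866, Rational(32377, 283416901)) = Rational(1517380482, 283416901)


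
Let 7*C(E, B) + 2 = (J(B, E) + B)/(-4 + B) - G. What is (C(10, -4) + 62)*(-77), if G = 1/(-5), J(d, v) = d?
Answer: -23826/5 ≈ -4765.2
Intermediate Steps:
G = -1/5 ≈ -0.20000
C(E, B) = -9/35 + 2*B/(7*(-4 + B)) (C(E, B) = -2/7 + ((B + B)/(-4 + B) - 1*(-1/5))/7 = -2/7 + ((2*B)/(-4 + B) + 1/5)/7 = -2/7 + (2*B/(-4 + B) + 1/5)/7 = -2/7 + (1/5 + 2*B/(-4 + B))/7 = -2/7 + (1/35 + 2*B/(7*(-4 + B))) = -9/35 + 2*B/(7*(-4 + B)))
(C(10, -4) + 62)*(-77) = ((36 - 4)/(35*(-4 - 4)) + 62)*(-77) = ((1/35)*32/(-8) + 62)*(-77) = ((1/35)*(-1/8)*32 + 62)*(-77) = (-4/35 + 62)*(-77) = (2166/35)*(-77) = -23826/5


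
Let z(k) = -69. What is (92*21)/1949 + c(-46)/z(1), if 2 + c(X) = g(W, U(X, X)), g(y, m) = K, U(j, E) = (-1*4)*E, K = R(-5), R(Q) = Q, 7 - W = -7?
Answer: 146951/134481 ≈ 1.0927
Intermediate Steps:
W = 14 (W = 7 - 1*(-7) = 7 + 7 = 14)
K = -5
U(j, E) = -4*E
g(y, m) = -5
c(X) = -7 (c(X) = -2 - 5 = -7)
(92*21)/1949 + c(-46)/z(1) = (92*21)/1949 - 7/(-69) = 1932*(1/1949) - 7*(-1/69) = 1932/1949 + 7/69 = 146951/134481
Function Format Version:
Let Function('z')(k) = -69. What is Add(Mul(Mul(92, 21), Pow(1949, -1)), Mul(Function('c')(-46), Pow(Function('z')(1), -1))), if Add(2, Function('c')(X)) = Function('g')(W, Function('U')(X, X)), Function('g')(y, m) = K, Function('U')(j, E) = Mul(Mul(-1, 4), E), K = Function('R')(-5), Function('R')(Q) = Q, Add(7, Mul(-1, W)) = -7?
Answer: Rational(146951, 134481) ≈ 1.0927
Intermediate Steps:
W = 14 (W = Add(7, Mul(-1, -7)) = Add(7, 7) = 14)
K = -5
Function('U')(j, E) = Mul(-4, E)
Function('g')(y, m) = -5
Function('c')(X) = -7 (Function('c')(X) = Add(-2, -5) = -7)
Add(Mul(Mul(92, 21), Pow(1949, -1)), Mul(Function('c')(-46), Pow(Function('z')(1), -1))) = Add(Mul(Mul(92, 21), Pow(1949, -1)), Mul(-7, Pow(-69, -1))) = Add(Mul(1932, Rational(1, 1949)), Mul(-7, Rational(-1, 69))) = Add(Rational(1932, 1949), Rational(7, 69)) = Rational(146951, 134481)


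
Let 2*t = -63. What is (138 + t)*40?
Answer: 4260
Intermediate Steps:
t = -63/2 (t = (½)*(-63) = -63/2 ≈ -31.500)
(138 + t)*40 = (138 - 63/2)*40 = (213/2)*40 = 4260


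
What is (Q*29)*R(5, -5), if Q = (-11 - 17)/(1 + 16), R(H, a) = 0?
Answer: 0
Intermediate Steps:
Q = -28/17 ≈ -1.6471
(Q*29)*R(5, -5) = -28/17*29*0 = -812/17*0 = 0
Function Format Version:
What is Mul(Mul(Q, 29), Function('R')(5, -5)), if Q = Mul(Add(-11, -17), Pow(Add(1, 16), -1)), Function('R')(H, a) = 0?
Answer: 0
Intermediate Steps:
Q = Rational(-28, 17) (Q = Mul(-28, Pow(17, -1)) = Mul(-28, Rational(1, 17)) = Rational(-28, 17) ≈ -1.6471)
Mul(Mul(Q, 29), Function('R')(5, -5)) = Mul(Mul(Rational(-28, 17), 29), 0) = Mul(Rational(-812, 17), 0) = 0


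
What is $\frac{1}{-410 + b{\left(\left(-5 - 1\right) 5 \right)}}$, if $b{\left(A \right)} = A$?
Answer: $- \frac{1}{440} \approx -0.0022727$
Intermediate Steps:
$\frac{1}{-410 + b{\left(\left(-5 - 1\right) 5 \right)}} = \frac{1}{-410 + \left(-5 - 1\right) 5} = \frac{1}{-410 - 30} = \frac{1}{-440} = - \frac{1}{440}$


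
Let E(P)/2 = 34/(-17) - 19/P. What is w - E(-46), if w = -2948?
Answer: -67731/23 ≈ -2944.8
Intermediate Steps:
E(P) = -4 - 38/P (E(P) = 2*(34/(-17) - 19/P) = 2*(34*(-1/17) - 19/P) = 2*(-2 - 19/P) = -4 - 38/P)
w - E(-46) = -2948 - (-4 - 38/(-46)) = -2948 - (-4 - 38*(-1/46)) = -2948 - (-4 + 19/23) = -2948 - 1*(-73/23) = -2948 + 73/23 = -67731/23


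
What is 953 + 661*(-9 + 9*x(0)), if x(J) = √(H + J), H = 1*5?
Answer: -4996 + 5949*√5 ≈ 8306.4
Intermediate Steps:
H = 5
x(J) = √(5 + J)
953 + 661*(-9 + 9*x(0)) = 953 + 661*(-9 + 9*√(5 + 0)) = 953 + 661*(-9 + 9*√5) = 953 + (-5949 + 5949*√5) = -4996 + 5949*√5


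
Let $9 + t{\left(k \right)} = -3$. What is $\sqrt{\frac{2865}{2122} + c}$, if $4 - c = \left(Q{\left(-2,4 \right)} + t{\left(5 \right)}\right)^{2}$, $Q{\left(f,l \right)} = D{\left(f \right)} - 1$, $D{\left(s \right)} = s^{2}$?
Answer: $\frac{i \sqrt{340642538}}{2122} \approx 8.6977 i$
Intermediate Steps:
$t{\left(k \right)} = -12$ ($t{\left(k \right)} = -9 - 3 = -12$)
$Q{\left(f,l \right)} = -1 + f^{2}$ ($Q{\left(f,l \right)} = f^{2} - 1 = -1 + f^{2}$)
$c = -77$ ($c = 4 - \left(\left(-1 + \left(-2\right)^{2}\right) - 12\right)^{2} = 4 - \left(\left(-1 + 4\right) - 12\right)^{2} = 4 - \left(3 - 12\right)^{2} = 4 - \left(-9\right)^{2} = 4 - 81 = -77$)
$\sqrt{\frac{2865}{2122} + c} = \sqrt{\frac{2865}{2122} - 77} = \sqrt{- \frac{160529}{2122}} = \frac{i \sqrt{340642538}}{2122}$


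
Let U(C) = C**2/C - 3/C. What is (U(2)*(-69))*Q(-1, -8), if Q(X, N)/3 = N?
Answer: 828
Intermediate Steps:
U(C) = C - 3/C
Q(X, N) = 3*N
(U(2)*(-69))*Q(-1, -8) = ((2 - 3/2)*(-69))*(3*(-8)) = ((2 - 3*1/2)*(-69))*(-24) = ((2 - 3/2)*(-69))*(-24) = ((1/2)*(-69))*(-24) = -69/2*(-24) = 828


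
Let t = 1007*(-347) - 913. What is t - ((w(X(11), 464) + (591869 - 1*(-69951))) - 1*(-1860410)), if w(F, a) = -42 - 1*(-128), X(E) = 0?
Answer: -2872658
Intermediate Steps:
w(F, a) = 86 (w(F, a) = -42 + 128 = 86)
t = -350342 (t = -349429 - 913 = -350342)
t - ((w(X(11), 464) + (591869 - 1*(-69951))) - 1*(-1860410)) = -350342 - ((86 + (591869 - 1*(-69951))) - 1*(-1860410)) = -350342 - ((86 + (591869 + 69951)) + 1860410) = -350342 - ((86 + 661820) + 1860410) = -350342 - (661906 + 1860410) = -350342 - 1*2522316 = -350342 - 2522316 = -2872658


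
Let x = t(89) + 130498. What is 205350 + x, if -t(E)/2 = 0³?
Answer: 335848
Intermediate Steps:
t(E) = 0 (t(E) = -2*0³ = -2*0 = 0)
x = 130498 (x = 0 + 130498 = 130498)
205350 + x = 205350 + 130498 = 335848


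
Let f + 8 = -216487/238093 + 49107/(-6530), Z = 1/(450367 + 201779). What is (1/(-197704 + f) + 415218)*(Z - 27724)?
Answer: -1153873648122031988889265496272/100236569004332594493 ≈ -1.1511e+10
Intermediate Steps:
Z = 1/652146 ≈ 1.5334e-6
f = -25543671381/1554747290 (f = -8 + (-216487/238093 + 49107/(-6530)) = -8 + (-216487*1/238093 + 49107*(-1/6530)) = -8 + (-216487/238093 - 49107/6530) = -8 - 13105693061/1554747290 = -25543671381/1554747290 ≈ -16.429)
(1/(-197704 + f) + 415218)*(Z - 27724) = (1/(-197704 - 25543671381/1554747290) + 415218)*(1/652146 - 27724) = (1/(-307405301893541/1554747290) + 415218)*(-18080095703/652146) = (-1554747290/307405301893541 + 415218)*(-18080095703/652146) = (127640214640077559648/307405301893541)*(-18080095703/652146) = -1153873648122031988889265496272/100236569004332594493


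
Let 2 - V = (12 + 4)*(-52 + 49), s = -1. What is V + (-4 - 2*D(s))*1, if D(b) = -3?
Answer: 52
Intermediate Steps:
V = 50 (V = 2 - (12 + 4)*(-52 + 49) = 2 - 16*(-3) = 2 - 1*(-48) = 2 + 48 = 50)
V + (-4 - 2*D(s))*1 = 50 + (-4 - 2*(-3))*1 = 50 + (-4 + 6)*1 = 50 + 2*1 = 50 + 2 = 52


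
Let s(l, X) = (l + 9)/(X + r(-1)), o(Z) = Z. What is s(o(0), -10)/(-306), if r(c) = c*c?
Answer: 1/306 ≈ 0.0032680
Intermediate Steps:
r(c) = c²
s(l, X) = (9 + l)/(1 + X) (s(l, X) = (l + 9)/(X + (-1)²) = (9 + l)/(X + 1) = (9 + l)/(1 + X))
s(o(0), -10)/(-306) = ((9 + 0)/(1 - 10))/(-306) = (9/(-9))*(-1/306) = -⅑*9*(-1/306) = -1*(-1/306) = 1/306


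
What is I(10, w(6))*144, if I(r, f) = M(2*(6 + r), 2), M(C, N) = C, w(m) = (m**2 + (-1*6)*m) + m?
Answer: 4608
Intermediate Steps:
w(m) = m**2 - 5*m (w(m) = (m**2 - 6*m) + m = m**2 - 5*m)
I(r, f) = 12 + 2*r (I(r, f) = 2*(6 + r) = 12 + 2*r)
I(10, w(6))*144 = (12 + 2*10)*144 = (12 + 20)*144 = 32*144 = 4608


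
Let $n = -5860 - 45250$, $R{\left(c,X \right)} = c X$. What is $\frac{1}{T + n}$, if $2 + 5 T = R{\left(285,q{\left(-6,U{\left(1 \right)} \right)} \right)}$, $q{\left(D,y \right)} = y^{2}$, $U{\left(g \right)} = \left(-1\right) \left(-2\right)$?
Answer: $- \frac{5}{254412} \approx -1.9653 \cdot 10^{-5}$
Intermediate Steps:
$U{\left(g \right)} = 2$
$R{\left(c,X \right)} = X c$
$T = \frac{1138}{5}$ ($T = - \frac{2}{5} + \frac{2^{2} \cdot 285}{5} = - \frac{2}{5} + \frac{4 \cdot 285}{5} = - \frac{2}{5} + \frac{1}{5} \cdot 1140 = - \frac{2}{5} + 228 = \frac{1138}{5} \approx 227.6$)
$n = -51110$
$\frac{1}{T + n} = \frac{1}{\frac{1138}{5} - 51110} = \frac{1}{- \frac{254412}{5}} = - \frac{5}{254412}$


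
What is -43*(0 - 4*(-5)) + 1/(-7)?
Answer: -6021/7 ≈ -860.14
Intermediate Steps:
-43*(0 - 4*(-5)) + 1/(-7) = -43*(0 + 20) - ⅐ = -43*20 - ⅐ = -860 - ⅐ = -6021/7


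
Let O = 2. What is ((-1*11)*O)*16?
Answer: -352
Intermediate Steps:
((-1*11)*O)*16 = (-1*11*2)*16 = -11*2*16 = -22*16 = -352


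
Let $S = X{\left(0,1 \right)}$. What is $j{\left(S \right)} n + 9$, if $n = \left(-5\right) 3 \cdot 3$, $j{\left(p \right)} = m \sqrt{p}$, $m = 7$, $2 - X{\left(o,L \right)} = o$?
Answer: $9 - 315 \sqrt{2} \approx -436.48$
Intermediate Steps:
$X{\left(o,L \right)} = 2 - o$
$S = 2$ ($S = 2 - 0 = 2 + 0 = 2$)
$j{\left(p \right)} = 7 \sqrt{p}$
$n = -45$ ($n = \left(-15\right) 3 = -45$)
$j{\left(S \right)} n + 9 = 7 \sqrt{2} \left(-45\right) + 9 = - 315 \sqrt{2} + 9 = 9 - 315 \sqrt{2}$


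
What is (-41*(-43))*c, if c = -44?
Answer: -77572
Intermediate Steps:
(-41*(-43))*c = -41*(-43)*(-44) = 1763*(-44) = -77572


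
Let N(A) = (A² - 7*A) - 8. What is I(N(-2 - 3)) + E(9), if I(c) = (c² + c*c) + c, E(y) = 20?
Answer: 5480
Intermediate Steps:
N(A) = -8 + A² - 7*A
I(c) = c + 2*c² (I(c) = (c² + c²) + c = 2*c² + c = c + 2*c²)
I(N(-2 - 3)) + E(9) = (-8 + (-2 - 3)² - 7*(-2 - 3))*(1 + 2*(-8 + (-2 - 3)² - 7*(-2 - 3))) + 20 = (-8 + (-5)² - 7*(-5))*(1 + 2*(-8 + (-5)² - 7*(-5))) + 20 = (-8 + 25 + 35)*(1 + 2*(-8 + 25 + 35)) + 20 = 52*(1 + 2*52) + 20 = 52*(1 + 104) + 20 = 52*105 + 20 = 5460 + 20 = 5480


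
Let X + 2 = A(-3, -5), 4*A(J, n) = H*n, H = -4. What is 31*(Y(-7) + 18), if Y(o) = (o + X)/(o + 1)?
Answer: 1736/3 ≈ 578.67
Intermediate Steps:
A(J, n) = -n (A(J, n) = (-4*n)/4 = -n)
X = 3 (X = -2 - 1*(-5) = -2 + 5 = 3)
Y(o) = (3 + o)/(1 + o) (Y(o) = (o + 3)/(o + 1) = (3 + o)/(1 + o))
31*(Y(-7) + 18) = 31*((3 - 7)/(1 - 7) + 18) = 31*(-4/(-6) + 18) = 31*(-⅙*(-4) + 18) = 31*(⅔ + 18) = 31*(56/3) = 1736/3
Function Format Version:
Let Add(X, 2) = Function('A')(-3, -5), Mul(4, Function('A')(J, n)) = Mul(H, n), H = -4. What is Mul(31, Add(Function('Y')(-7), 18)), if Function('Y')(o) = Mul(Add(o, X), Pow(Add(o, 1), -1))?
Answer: Rational(1736, 3) ≈ 578.67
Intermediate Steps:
Function('A')(J, n) = Mul(-1, n) (Function('A')(J, n) = Mul(Rational(1, 4), Mul(-4, n)) = Mul(-1, n))
X = 3 (X = Add(-2, Mul(-1, -5)) = Add(-2, 5) = 3)
Function('Y')(o) = Mul(Pow(Add(1, o), -1), Add(3, o)) (Function('Y')(o) = Mul(Add(o, 3), Pow(Add(o, 1), -1)) = Mul(Add(3, o), Pow(Add(1, o), -1)) = Mul(Pow(Add(1, o), -1), Add(3, o)))
Mul(31, Add(Function('Y')(-7), 18)) = Mul(31, Add(Mul(Pow(Add(1, -7), -1), Add(3, -7)), 18)) = Mul(31, Add(Mul(Pow(-6, -1), -4), 18)) = Mul(31, Add(Mul(Rational(-1, 6), -4), 18)) = Mul(31, Add(Rational(2, 3), 18)) = Mul(31, Rational(56, 3)) = Rational(1736, 3)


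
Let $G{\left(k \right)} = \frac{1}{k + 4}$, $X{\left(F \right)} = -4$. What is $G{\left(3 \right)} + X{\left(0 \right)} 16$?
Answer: $- \frac{447}{7} \approx -63.857$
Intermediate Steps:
$G{\left(k \right)} = \frac{1}{4 + k}$
$G{\left(3 \right)} + X{\left(0 \right)} 16 = \frac{1}{4 + 3} - 64 = \frac{1}{7} - 64 = - \frac{447}{7}$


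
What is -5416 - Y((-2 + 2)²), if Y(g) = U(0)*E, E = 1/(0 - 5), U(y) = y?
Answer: -5416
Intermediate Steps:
E = -⅕ (E = 1/(-5) = -⅕ ≈ -0.20000)
Y(g) = 0 (Y(g) = 0*(-⅕) = 0)
-5416 - Y((-2 + 2)²) = -5416 - 1*0 = -5416 + 0 = -5416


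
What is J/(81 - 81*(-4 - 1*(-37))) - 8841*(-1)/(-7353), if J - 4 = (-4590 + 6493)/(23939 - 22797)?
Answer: -323672927/268708032 ≈ -1.2046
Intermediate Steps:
J = 6471/1142 (J = 4 + (-4590 + 6493)/(23939 - 22797) = 4 + 1903/1142 = 6471/1142 ≈ 5.6664)
J/(81 - 81*(-4 - 1*(-37))) - 8841*(-1)/(-7353) = 6471/(1142*(81 - 81*(-4 - 1*(-37)))) - 8841*(-1)/(-7353) = 6471/(1142*(81 - 81*(-4 + 37))) + 8841*(-1/7353) = 6471/(1142*(81 - 81*33)) - 2947/2451 = 6471/(1142*(81 - 2673)) - 2947/2451 = (6471/1142)/(-2592) - 2947/2451 = (6471/1142)*(-1/2592) - 2947/2451 = -719/328896 - 2947/2451 = -323672927/268708032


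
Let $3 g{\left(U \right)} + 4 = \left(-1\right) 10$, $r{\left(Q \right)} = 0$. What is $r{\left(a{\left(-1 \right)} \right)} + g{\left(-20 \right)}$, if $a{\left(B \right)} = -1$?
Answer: $- \frac{14}{3} \approx -4.6667$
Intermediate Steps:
$g{\left(U \right)} = - \frac{14}{3}$ ($g{\left(U \right)} = - \frac{4}{3} + \frac{\left(-1\right) 10}{3} = - \frac{4}{3} + \frac{1}{3} \left(-10\right) = - \frac{4}{3} - \frac{10}{3} = - \frac{14}{3}$)
$r{\left(a{\left(-1 \right)} \right)} + g{\left(-20 \right)} = 0 - \frac{14}{3} = - \frac{14}{3}$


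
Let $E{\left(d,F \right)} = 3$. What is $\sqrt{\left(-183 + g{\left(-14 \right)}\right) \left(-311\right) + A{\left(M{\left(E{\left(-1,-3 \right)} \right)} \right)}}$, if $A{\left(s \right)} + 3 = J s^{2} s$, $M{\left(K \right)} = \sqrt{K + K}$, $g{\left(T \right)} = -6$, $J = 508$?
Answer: $2 \sqrt{14694 + 762 \sqrt{6}} \approx 257.38$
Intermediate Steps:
$M{\left(K \right)} = \sqrt{2} \sqrt{K}$ ($M{\left(K \right)} = \sqrt{2 K} = \sqrt{2} \sqrt{K}$)
$A{\left(s \right)} = -3 + 508 s^{3}$ ($A{\left(s \right)} = -3 + 508 s^{2} s = -3 + 508 s^{3}$)
$\sqrt{\left(-183 + g{\left(-14 \right)}\right) \left(-311\right) + A{\left(M{\left(E{\left(-1,-3 \right)} \right)} \right)}} = \sqrt{\left(-183 - 6\right) \left(-311\right) - \left(3 - 508 \left(\sqrt{2} \sqrt{3}\right)^{3}\right)} = \sqrt{\left(-189\right) \left(-311\right) - \left(3 - 508 \left(\sqrt{6}\right)^{3}\right)} = \sqrt{58779 - \left(3 - 508 \cdot 6 \sqrt{6}\right)} = \sqrt{58779 - \left(3 - 3048 \sqrt{6}\right)} = \sqrt{58776 + 3048 \sqrt{6}}$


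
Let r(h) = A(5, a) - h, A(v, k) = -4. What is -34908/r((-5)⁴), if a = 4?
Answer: 34908/629 ≈ 55.498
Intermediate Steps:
r(h) = -4 - h
-34908/r((-5)⁴) = -34908/(-4 - 1*(-5)⁴) = -34908/(-4 - 1*625) = -34908/(-4 - 625) = -34908/(-629) = -34908*(-1/629) = 34908/629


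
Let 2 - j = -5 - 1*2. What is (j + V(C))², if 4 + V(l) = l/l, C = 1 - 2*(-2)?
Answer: 36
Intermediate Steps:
j = 9 (j = 2 - (-5 - 1*2) = 2 - (-5 - 2) = 2 - 1*(-7) = 2 + 7 = 9)
C = 5 (C = 1 + 4 = 5)
V(l) = -3 (V(l) = -4 + l/l = -4 + 1 = -3)
(j + V(C))² = (9 - 3)² = 6² = 36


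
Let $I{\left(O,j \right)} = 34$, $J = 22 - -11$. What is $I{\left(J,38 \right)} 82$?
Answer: $2788$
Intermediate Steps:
$J = 33$ ($J = 22 + 11 = 33$)
$I{\left(J,38 \right)} 82 = 34 \cdot 82 = 2788$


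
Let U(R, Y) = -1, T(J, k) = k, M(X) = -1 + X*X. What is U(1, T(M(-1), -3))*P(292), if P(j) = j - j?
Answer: 0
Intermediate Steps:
M(X) = -1 + X²
P(j) = 0
U(1, T(M(-1), -3))*P(292) = -1*0 = 0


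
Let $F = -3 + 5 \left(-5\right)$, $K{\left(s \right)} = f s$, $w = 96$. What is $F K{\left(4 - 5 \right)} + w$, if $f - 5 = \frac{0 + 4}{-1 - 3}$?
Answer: $208$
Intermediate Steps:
$f = 4$ ($f = 5 + \frac{0 + 4}{-1 - 3} = 5 + \frac{4}{-4} = 5 + 4 \left(- \frac{1}{4}\right) = 5 - 1 = 4$)
$K{\left(s \right)} = 4 s$
$F = -28$ ($F = -3 - 25 = -28$)
$F K{\left(4 - 5 \right)} + w = - 28 \cdot 4 \left(4 - 5\right) + 96 = - 28 \cdot 4 \left(-1\right) + 96 = \left(-28\right) \left(-4\right) + 96 = 112 + 96 = 208$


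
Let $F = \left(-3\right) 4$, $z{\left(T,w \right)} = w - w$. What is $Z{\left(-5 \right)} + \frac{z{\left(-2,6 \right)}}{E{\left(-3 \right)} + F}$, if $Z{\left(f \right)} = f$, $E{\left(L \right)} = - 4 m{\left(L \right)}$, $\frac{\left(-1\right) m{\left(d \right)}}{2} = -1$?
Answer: $-5$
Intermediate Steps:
$m{\left(d \right)} = 2$ ($m{\left(d \right)} = \left(-2\right) \left(-1\right) = 2$)
$z{\left(T,w \right)} = 0$
$E{\left(L \right)} = -8$ ($E{\left(L \right)} = \left(-4\right) 2 = -8$)
$F = -12$
$Z{\left(-5 \right)} + \frac{z{\left(-2,6 \right)}}{E{\left(-3 \right)} + F} = -5 + \frac{1}{-8 - 12} \cdot 0 = -5 + \frac{1}{-20} \cdot 0 = -5 - 0 = -5 + 0 = -5$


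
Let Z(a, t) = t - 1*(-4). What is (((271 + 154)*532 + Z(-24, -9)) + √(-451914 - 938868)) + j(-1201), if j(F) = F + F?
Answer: 223693 + I*√1390782 ≈ 2.2369e+5 + 1179.3*I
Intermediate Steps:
j(F) = 2*F
Z(a, t) = 4 + t (Z(a, t) = t + 4 = 4 + t)
(((271 + 154)*532 + Z(-24, -9)) + √(-451914 - 938868)) + j(-1201) = (((271 + 154)*532 + (4 - 9)) + √(-451914 - 938868)) + 2*(-1201) = ((425*532 - 5) + √(-1390782)) - 2402 = ((226100 - 5) + I*√1390782) - 2402 = (226095 + I*√1390782) - 2402 = 223693 + I*√1390782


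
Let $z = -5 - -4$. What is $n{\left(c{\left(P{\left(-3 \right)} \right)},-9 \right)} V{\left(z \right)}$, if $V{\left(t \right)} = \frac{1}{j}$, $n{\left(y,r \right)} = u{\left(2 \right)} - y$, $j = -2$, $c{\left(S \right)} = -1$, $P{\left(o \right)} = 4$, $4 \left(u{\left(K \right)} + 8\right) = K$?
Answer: $\frac{13}{4} \approx 3.25$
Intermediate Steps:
$u{\left(K \right)} = -8 + \frac{K}{4}$
$n{\left(y,r \right)} = - \frac{15}{2} - y$ ($n{\left(y,r \right)} = \left(-8 + \frac{1}{4} \cdot 2\right) - y = \left(-8 + \frac{1}{2}\right) - y = - \frac{15}{2} - y$)
$z = -1$ ($z = -5 + 4 = -1$)
$V{\left(t \right)} = - \frac{1}{2}$ ($V{\left(t \right)} = \frac{1}{-2} = - \frac{1}{2}$)
$n{\left(c{\left(P{\left(-3 \right)} \right)},-9 \right)} V{\left(z \right)} = \left(- \frac{15}{2} - -1\right) \left(- \frac{1}{2}\right) = \left(- \frac{15}{2} + 1\right) \left(- \frac{1}{2}\right) = \left(- \frac{13}{2}\right) \left(- \frac{1}{2}\right) = \frac{13}{4}$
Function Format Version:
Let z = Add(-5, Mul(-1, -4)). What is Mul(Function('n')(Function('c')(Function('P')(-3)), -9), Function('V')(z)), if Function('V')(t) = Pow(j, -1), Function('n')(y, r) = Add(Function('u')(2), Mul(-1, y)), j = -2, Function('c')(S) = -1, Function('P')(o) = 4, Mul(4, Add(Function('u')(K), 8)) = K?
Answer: Rational(13, 4) ≈ 3.2500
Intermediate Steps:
Function('u')(K) = Add(-8, Mul(Rational(1, 4), K))
Function('n')(y, r) = Add(Rational(-15, 2), Mul(-1, y)) (Function('n')(y, r) = Add(Add(-8, Mul(Rational(1, 4), 2)), Mul(-1, y)) = Add(Add(-8, Rational(1, 2)), Mul(-1, y)) = Add(Rational(-15, 2), Mul(-1, y)))
z = -1 (z = Add(-5, 4) = -1)
Function('V')(t) = Rational(-1, 2) (Function('V')(t) = Pow(-2, -1) = Rational(-1, 2))
Mul(Function('n')(Function('c')(Function('P')(-3)), -9), Function('V')(z)) = Mul(Add(Rational(-15, 2), Mul(-1, -1)), Rational(-1, 2)) = Mul(Add(Rational(-15, 2), 1), Rational(-1, 2)) = Mul(Rational(-13, 2), Rational(-1, 2)) = Rational(13, 4)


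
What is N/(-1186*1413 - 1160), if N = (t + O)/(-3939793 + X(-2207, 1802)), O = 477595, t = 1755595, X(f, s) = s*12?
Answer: 1116595/3285341606641 ≈ 3.3987e-7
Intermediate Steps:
X(f, s) = 12*s
N = -2233190/3918169 (N = (1755595 + 477595)/(-3939793 + 12*1802) = 2233190/(-3939793 + 21624) = 2233190/(-3918169) = 2233190*(-1/3918169) = -2233190/3918169 ≈ -0.56996)
N/(-1186*1413 - 1160) = -2233190/(3918169*(-1186*1413 - 1160)) = -2233190/(3918169*(-1675818 - 1160)) = -2233190/3918169/(-1676978) = -2233190/3918169*(-1/1676978) = 1116595/3285341606641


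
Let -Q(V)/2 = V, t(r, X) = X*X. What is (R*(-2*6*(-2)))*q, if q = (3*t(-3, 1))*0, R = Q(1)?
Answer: 0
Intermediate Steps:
t(r, X) = X**2
Q(V) = -2*V
R = -2 (R = -2*1 = -2)
q = 0 (q = (3*1**2)*0 = (3*1)*0 = 3*0 = 0)
(R*(-2*6*(-2)))*q = -2*(-2*6)*(-2)*0 = -(-24)*(-2)*0 = -2*24*0 = -48*0 = 0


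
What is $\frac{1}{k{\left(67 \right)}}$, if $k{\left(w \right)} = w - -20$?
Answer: $\frac{1}{87} \approx 0.011494$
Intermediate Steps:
$k{\left(w \right)} = 20 + w$ ($k{\left(w \right)} = w + 20 = 20 + w$)
$\frac{1}{k{\left(67 \right)}} = \frac{1}{20 + 67} = \frac{1}{87}$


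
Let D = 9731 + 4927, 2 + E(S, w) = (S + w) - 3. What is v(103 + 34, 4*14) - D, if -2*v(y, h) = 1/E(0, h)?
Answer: -1495117/102 ≈ -14658.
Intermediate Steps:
E(S, w) = -5 + S + w (E(S, w) = -2 + ((S + w) - 3) = -2 + (-3 + S + w) = -5 + S + w)
D = 14658
v(y, h) = -1/(2*(-5 + h)) (v(y, h) = -1/(2*(-5 + 0 + h)) = -1/(2*(-5 + h)))
v(103 + 34, 4*14) - D = -1/(-10 + 2*(4*14)) - 1*14658 = -1/(-10 + 2*56) - 14658 = -1/(-10 + 112) - 14658 = -1/102 - 14658 = -1495117/102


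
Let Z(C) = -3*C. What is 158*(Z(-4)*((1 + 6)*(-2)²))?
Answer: 53088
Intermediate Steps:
158*(Z(-4)*((1 + 6)*(-2)²)) = 158*((-3*(-4))*((1 + 6)*(-2)²)) = 158*(12*(7*4)) = 158*(12*28) = 158*336 = 53088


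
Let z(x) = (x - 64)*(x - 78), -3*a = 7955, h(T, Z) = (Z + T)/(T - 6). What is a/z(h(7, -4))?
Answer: -1591/2745 ≈ -0.57960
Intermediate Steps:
h(T, Z) = (T + Z)/(-6 + T)
a = -7955/3 (a = -1/3*7955 = -7955/3 ≈ -2651.7)
z(x) = (-78 + x)*(-64 + x) (z(x) = (-64 + x)*(-78 + x) = (-78 + x)*(-64 + x))
a/z(h(7, -4)) = -7955/(3*(4992 + ((7 - 4)/(-6 + 7))**2 - 142*(7 - 4)/(-6 + 7))) = -7955/(3*(4992 + (3/1)**2 - 142*3/1)) = -7955/(3*(4992 + (1*3)**2 - 142*3)) = -7955/(3*(4992 + 3**2 - 142*3)) = -7955/(3*(4992 + 9 - 426)) = -7955/3/4575 = -7955/3*1/4575 = -1591/2745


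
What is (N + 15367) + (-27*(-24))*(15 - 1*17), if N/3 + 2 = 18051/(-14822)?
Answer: 208417277/14822 ≈ 14061.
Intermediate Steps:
N = -143085/14822 (N = -6 + 3*(18051/(-14822)) = -6 + 3*(18051*(-1/14822)) = -6 + 3*(-18051/14822) = -6 - 54153/14822 = -143085/14822 ≈ -9.6535)
(N + 15367) + (-27*(-24))*(15 - 1*17) = (-143085/14822 + 15367) + (-27*(-24))*(15 - 1*17) = 227626589/14822 + 648*(15 - 17) = 227626589/14822 + 648*(-2) = 227626589/14822 - 1296 = 208417277/14822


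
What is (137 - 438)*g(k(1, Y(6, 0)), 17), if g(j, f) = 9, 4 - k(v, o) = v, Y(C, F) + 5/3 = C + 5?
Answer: -2709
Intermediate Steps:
Y(C, F) = 10/3 + C (Y(C, F) = -5/3 + (C + 5) = -5/3 + (5 + C) = 10/3 + C)
k(v, o) = 4 - v
(137 - 438)*g(k(1, Y(6, 0)), 17) = (137 - 438)*9 = -301*9 = -2709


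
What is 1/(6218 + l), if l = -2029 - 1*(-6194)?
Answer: 1/10383 ≈ 9.6311e-5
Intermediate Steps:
l = 4165 (l = -2029 + 6194 = 4165)
1/(6218 + l) = 1/(6218 + 4165) = 1/10383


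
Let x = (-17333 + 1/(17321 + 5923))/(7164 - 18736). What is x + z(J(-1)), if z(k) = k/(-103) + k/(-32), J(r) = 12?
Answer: 27880399223/27704895504 ≈ 1.0063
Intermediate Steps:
x = 402888251/268979568 (x = (-17333 + 1/23244)/(-11572) = (-17333 + 1/23244)*(-1/11572) = -402888251/23244*(-1/11572) = 402888251/268979568 ≈ 1.4978)
z(k) = -135*k/3296 (z(k) = k*(-1/103) + k*(-1/32) = -k/103 - k/32 = -135*k/3296)
x + z(J(-1)) = 402888251/268979568 - 135/3296*12 = 402888251/268979568 - 405/824 = 27880399223/27704895504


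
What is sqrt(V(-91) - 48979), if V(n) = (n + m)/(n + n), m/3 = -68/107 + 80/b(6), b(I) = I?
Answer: I*sqrt(18574522911490)/19474 ≈ 221.31*I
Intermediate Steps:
m = 4076/107 (m = 3*(-68/107 + 80/6) = 3*(-68*1/107 + 80*(1/6)) = 3*(-68/107 + 40/3) = 3*(4076/321) = 4076/107 ≈ 38.093)
V(n) = (4076/107 + n)/(2*n) (V(n) = (n + 4076/107)/(n + n) = (4076/107 + n)/((2*n)) = (4076/107 + n)*(1/(2*n)) = (4076/107 + n)/(2*n))
sqrt(V(-91) - 48979) = sqrt((1/214)*(4076 + 107*(-91))/(-91) - 48979) = sqrt((1/214)*(-1/91)*(4076 - 9737) - 48979) = sqrt((1/214)*(-1/91)*(-5661) - 48979) = sqrt(5661/19474 - 48979) = sqrt(-953811385/19474) = I*sqrt(18574522911490)/19474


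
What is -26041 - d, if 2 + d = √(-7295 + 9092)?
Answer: -26039 - √1797 ≈ -26081.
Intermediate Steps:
d = -2 + √1797 (d = -2 + √(-7295 + 9092) = -2 + √1797 ≈ 40.391)
-26041 - d = -26041 - (-2 + √1797) = -26041 + (2 - √1797) = -26039 - √1797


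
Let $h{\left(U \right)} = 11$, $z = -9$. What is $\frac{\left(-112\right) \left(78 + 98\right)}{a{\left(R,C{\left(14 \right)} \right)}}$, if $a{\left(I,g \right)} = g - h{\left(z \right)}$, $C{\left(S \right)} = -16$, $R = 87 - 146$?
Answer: $\frac{19712}{27} \approx 730.07$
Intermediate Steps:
$R = -59$ ($R = 87 - 146 = -59$)
$a{\left(I,g \right)} = -11 + g$ ($a{\left(I,g \right)} = g - 11 = -11 + g$)
$\frac{\left(-112\right) \left(78 + 98\right)}{a{\left(R,C{\left(14 \right)} \right)}} = \frac{\left(-112\right) \left(78 + 98\right)}{-11 - 16} = \frac{\left(-112\right) 176}{-27} = \left(-19712\right) \left(- \frac{1}{27}\right) = \frac{19712}{27}$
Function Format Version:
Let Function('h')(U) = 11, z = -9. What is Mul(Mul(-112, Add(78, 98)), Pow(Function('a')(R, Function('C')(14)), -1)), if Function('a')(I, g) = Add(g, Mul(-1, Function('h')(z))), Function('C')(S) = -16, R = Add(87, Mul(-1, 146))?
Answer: Rational(19712, 27) ≈ 730.07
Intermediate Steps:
R = -59 (R = Add(87, -146) = -59)
Function('a')(I, g) = Add(-11, g) (Function('a')(I, g) = Add(g, Mul(-1, 11)) = Add(g, -11) = Add(-11, g))
Mul(Mul(-112, Add(78, 98)), Pow(Function('a')(R, Function('C')(14)), -1)) = Mul(Mul(-112, Add(78, 98)), Pow(Add(-11, -16), -1)) = Mul(Mul(-112, 176), Pow(-27, -1)) = Mul(-19712, Rational(-1, 27)) = Rational(19712, 27)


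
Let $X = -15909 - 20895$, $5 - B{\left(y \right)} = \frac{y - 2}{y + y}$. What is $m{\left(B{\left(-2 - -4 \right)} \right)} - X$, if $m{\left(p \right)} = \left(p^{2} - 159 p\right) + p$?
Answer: $36039$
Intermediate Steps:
$B{\left(y \right)} = 5 - \frac{-2 + y}{2 y}$ ($B{\left(y \right)} = 5 - \frac{y - 2}{y + y} = 5 - \frac{-2 + y}{2 y}$)
$X = -36804$ ($X = -15909 - 20895 = -36804$)
$m{\left(p \right)} = p^{2} - 158 p$
$m{\left(B{\left(-2 - -4 \right)} \right)} - X = \left(\frac{9}{2} + \frac{1}{-2 - -4}\right) \left(-158 + \left(\frac{9}{2} + \frac{1}{-2 - -4}\right)\right) - -36804 = \left(\frac{9}{2} + \frac{1}{-2 + 4}\right) \left(-158 + \left(\frac{9}{2} + \frac{1}{-2 + 4}\right)\right) + 36804 = \left(\frac{9}{2} + \frac{1}{2}\right) \left(-158 + \left(\frac{9}{2} + \frac{1}{2}\right)\right) + 36804 = 5 \left(-158 + 5\right) + 36804 = 5 \left(-153\right) + 36804 = -765 + 36804 = 36039$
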